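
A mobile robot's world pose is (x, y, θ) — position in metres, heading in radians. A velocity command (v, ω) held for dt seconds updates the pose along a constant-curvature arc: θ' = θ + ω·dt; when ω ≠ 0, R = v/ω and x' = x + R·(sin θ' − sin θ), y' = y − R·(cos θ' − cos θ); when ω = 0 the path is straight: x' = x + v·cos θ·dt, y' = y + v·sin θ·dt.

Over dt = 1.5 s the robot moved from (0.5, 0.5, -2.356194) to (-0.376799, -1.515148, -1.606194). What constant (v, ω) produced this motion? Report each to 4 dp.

v = 1.5000, ω = 0.5000

Δθ = -1.606194 − -2.356194 = 0.750000
ω = Δθ/dt = 0.750000/1.5 = 0.5000
R = −Δy/(cos θ' − cos θ) = 3.0000
v = R·ω = 3.0000·0.5000 = 1.5000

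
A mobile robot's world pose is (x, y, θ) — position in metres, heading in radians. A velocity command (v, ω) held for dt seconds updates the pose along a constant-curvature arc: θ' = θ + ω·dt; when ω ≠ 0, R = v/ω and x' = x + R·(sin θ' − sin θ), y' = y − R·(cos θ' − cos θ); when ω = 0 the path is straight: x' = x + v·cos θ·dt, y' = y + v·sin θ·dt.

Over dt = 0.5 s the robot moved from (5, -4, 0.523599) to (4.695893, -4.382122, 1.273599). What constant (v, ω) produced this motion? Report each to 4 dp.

v = -1.0000, ω = 1.5000

Δθ = 1.273599 − 0.523599 = 0.750000
ω = Δθ/dt = 0.750000/0.5 = 1.5000
R = −Δy/(cos θ' − cos θ) = -0.6667
v = R·ω = -0.6667·1.5000 = -1.0000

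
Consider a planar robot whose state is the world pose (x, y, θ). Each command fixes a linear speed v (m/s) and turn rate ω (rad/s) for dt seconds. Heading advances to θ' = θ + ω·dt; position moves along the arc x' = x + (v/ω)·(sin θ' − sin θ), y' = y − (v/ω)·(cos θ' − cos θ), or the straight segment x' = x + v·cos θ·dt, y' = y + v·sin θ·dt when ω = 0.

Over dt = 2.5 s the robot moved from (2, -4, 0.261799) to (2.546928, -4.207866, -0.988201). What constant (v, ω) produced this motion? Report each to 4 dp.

Δθ = -0.988201 − 0.261799 = -1.250000
ω = Δθ/dt = -1.250000/2.5 = -0.5000
R = Δx/(sin θ' − sin θ) = -0.5000
v = R·ω = -0.5000·-0.5000 = 0.2500

v = 0.2500, ω = -0.5000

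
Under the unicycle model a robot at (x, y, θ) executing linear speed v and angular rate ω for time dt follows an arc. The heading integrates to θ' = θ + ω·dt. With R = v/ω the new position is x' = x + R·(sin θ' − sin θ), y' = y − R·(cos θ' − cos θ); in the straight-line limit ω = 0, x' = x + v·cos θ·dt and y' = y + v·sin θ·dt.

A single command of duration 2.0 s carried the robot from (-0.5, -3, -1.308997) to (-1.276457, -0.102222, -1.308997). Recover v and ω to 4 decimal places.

v = -1.5000, ω = 0.0000

Δθ = -1.308997 − -1.308997 = 0.000000
ω = Δθ/dt = 0.000000/2.0 = 0.0000
ω = 0 → v = (Δx·cos θ + Δy·sin θ)/dt = -1.5000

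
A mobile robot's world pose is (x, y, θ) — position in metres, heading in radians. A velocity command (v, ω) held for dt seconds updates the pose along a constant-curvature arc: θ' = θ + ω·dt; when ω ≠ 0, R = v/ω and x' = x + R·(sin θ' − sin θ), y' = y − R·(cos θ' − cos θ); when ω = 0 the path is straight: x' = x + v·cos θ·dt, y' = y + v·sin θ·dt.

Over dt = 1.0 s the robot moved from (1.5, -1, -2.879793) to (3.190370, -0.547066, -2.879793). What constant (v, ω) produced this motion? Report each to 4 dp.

v = -1.7500, ω = 0.0000

Δθ = -2.879793 − -2.879793 = 0.000000
ω = Δθ/dt = 0.000000/1.0 = 0.0000
ω = 0 → v = (Δx·cos θ + Δy·sin θ)/dt = -1.7500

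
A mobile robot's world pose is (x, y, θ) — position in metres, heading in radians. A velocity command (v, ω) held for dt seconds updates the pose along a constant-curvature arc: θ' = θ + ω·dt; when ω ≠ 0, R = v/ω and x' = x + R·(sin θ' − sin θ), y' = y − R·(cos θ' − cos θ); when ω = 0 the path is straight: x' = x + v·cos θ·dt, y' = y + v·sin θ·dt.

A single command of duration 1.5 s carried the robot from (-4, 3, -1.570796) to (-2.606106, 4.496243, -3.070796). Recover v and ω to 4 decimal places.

Δθ = -3.070796 − -1.570796 = -1.500000
ω = Δθ/dt = -1.500000/1.5 = -1.0000
R = −Δy/(cos θ' − cos θ) = 1.5000
v = R·ω = 1.5000·-1.0000 = -1.5000

v = -1.5000, ω = -1.0000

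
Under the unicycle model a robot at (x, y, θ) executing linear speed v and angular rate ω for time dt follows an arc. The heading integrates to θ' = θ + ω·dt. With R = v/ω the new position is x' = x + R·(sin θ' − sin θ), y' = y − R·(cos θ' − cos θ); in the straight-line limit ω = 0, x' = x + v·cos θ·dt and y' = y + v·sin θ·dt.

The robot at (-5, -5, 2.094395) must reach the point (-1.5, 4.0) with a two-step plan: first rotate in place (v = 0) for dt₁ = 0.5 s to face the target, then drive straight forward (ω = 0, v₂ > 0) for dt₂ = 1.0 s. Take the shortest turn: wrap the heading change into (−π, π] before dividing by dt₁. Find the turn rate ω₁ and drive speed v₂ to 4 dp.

heading to target = atan2(4−-5, -1.5−-5) = 1.1999
Δθ = wrap(1.1999 − 2.0944) = -0.8945; ω₁ = Δθ/dt₁ = -1.7890
distance = √((-1.5−-5)² + (4−-5)²) = 9.6566; v₂ = distance/dt₂ = 9.6566

ω₁ = -1.7890, v₂ = 9.6566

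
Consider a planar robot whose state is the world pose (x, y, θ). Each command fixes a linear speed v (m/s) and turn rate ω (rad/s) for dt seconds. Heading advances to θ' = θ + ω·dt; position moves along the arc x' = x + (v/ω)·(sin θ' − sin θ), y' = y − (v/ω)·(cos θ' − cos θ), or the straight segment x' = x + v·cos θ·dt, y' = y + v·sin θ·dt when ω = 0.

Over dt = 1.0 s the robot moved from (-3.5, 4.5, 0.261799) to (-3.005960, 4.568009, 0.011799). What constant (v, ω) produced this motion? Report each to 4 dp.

v = 0.5000, ω = -0.2500

Δθ = 0.011799 − 0.261799 = -0.250000
ω = Δθ/dt = -0.250000/1.0 = -0.2500
R = Δx/(sin θ' − sin θ) = -2.0000
v = R·ω = -2.0000·-0.2500 = 0.5000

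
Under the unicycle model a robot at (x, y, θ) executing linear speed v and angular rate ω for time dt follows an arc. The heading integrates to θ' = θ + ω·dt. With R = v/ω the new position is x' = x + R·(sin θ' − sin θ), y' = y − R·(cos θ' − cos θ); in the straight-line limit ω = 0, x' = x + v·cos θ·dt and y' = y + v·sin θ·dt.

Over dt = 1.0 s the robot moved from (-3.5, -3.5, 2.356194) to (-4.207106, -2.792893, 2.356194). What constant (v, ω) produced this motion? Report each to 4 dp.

v = 1.0000, ω = 0.0000

Δθ = 2.356194 − 2.356194 = 0.000000
ω = Δθ/dt = 0.000000/1.0 = 0.0000
ω = 0 → v = (Δx·cos θ + Δy·sin θ)/dt = 1.0000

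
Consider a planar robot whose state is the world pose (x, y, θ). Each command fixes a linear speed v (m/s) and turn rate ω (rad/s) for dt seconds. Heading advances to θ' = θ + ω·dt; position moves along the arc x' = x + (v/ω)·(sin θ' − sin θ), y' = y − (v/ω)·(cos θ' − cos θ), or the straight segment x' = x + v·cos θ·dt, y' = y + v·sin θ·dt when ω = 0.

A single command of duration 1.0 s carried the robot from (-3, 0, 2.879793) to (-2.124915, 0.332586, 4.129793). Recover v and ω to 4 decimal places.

Δθ = 4.129793 − 2.879793 = 1.250000
ω = Δθ/dt = 1.250000/1.0 = 1.2500
R = Δx/(sin θ' − sin θ) = -0.8000
v = R·ω = -0.8000·1.2500 = -1.0000

v = -1.0000, ω = 1.2500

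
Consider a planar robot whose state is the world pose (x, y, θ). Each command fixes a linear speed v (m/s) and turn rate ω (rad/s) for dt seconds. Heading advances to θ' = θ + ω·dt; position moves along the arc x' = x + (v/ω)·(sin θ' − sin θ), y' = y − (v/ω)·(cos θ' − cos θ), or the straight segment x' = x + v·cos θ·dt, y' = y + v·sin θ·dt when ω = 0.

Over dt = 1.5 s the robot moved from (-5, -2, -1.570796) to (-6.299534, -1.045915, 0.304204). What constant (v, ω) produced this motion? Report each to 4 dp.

Δθ = 0.304204 − -1.570796 = 1.875000
ω = Δθ/dt = 1.875000/1.5 = 1.2500
R = Δx/(sin θ' − sin θ) = -1.0000
v = R·ω = -1.0000·1.2500 = -1.2500

v = -1.2500, ω = 1.2500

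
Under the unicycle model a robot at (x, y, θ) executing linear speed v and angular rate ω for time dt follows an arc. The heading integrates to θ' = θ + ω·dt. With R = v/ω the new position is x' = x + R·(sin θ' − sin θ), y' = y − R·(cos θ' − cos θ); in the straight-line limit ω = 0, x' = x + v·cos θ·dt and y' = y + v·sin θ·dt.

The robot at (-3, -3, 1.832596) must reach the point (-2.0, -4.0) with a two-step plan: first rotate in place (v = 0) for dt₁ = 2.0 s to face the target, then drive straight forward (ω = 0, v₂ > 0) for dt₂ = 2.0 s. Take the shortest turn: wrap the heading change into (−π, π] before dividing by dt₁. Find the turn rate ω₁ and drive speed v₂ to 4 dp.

ω₁ = -1.3090, v₂ = 0.7071

heading to target = atan2(-4−-3, -2−-3) = -0.7854
Δθ = wrap(-0.7854 − 1.8326) = -2.6180; ω₁ = Δθ/dt₁ = -1.3090
distance = √((-2−-3)² + (-4−-3)²) = 1.4142; v₂ = distance/dt₂ = 0.7071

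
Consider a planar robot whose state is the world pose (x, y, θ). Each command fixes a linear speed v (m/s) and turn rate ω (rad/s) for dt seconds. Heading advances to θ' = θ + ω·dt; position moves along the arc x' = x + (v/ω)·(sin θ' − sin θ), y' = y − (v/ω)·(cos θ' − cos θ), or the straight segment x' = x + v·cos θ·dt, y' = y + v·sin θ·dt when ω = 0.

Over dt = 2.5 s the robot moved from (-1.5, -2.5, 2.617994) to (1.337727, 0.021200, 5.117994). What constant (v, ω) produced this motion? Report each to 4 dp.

v = -2.0000, ω = 1.0000

Δθ = 5.117994 − 2.617994 = 2.500000
ω = Δθ/dt = 2.500000/2.5 = 1.0000
R = Δx/(sin θ' − sin θ) = -2.0000
v = R·ω = -2.0000·1.0000 = -2.0000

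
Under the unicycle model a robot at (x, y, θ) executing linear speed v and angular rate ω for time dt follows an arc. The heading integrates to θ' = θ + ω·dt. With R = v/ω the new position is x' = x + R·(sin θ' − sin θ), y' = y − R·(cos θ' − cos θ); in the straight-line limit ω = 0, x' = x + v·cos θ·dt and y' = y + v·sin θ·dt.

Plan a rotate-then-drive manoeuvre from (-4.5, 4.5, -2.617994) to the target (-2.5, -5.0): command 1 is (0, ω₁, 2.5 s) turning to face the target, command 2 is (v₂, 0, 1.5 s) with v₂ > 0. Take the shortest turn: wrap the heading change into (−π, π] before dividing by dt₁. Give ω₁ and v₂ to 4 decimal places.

heading to target = atan2(-5−4.5, -2.5−-4.5) = -1.3633
Δθ = wrap(-1.3633 − -2.6180) = 1.2547; ω₁ = Δθ/dt₁ = 0.5019
distance = √((-2.5−-4.5)² + (-5−4.5)²) = 9.7082; v₂ = distance/dt₂ = 6.4722

ω₁ = 0.5019, v₂ = 6.4722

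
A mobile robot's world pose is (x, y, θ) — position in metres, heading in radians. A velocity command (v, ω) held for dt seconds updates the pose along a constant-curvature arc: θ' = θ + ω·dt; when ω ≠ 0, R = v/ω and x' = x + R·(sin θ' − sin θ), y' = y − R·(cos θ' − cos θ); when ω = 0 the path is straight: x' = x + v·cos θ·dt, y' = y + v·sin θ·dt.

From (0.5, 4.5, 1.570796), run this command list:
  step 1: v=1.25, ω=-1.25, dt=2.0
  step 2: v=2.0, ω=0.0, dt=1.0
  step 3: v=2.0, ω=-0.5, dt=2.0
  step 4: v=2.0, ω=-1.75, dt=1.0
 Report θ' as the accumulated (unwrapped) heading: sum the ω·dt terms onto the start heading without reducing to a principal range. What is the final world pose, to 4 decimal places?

step 1: θ'=-0.9292 (R=-1.0000) → pose (2.3011, 5.0985, -0.9292)
step 2: θ'=-0.9292 (straight) → pose (3.4981, 3.4962, -0.9292)
step 3: θ'=-1.9292 (R=-4.0000) → pose (4.0393, -0.3008, -1.9292)
step 4: θ'=-3.6792 (R=-1.1429) → pose (2.3839, -0.8816, -3.6792)

(2.3839, -0.8816, -3.6792)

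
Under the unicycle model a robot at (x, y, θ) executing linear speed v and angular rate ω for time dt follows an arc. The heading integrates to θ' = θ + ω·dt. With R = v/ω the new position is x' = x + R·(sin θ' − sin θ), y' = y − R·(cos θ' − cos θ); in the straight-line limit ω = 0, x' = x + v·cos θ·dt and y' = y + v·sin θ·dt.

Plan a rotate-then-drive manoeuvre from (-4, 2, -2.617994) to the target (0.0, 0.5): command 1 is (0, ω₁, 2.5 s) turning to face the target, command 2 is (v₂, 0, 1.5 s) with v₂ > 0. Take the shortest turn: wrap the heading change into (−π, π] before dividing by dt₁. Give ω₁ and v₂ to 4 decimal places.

heading to target = atan2(0.5−2, 0−-4) = -0.3588
Δθ = wrap(-0.3588 − -2.6180) = 2.2592; ω₁ = Δθ/dt₁ = 0.9037
distance = √((0−-4)² + (0.5−2)²) = 4.2720; v₂ = distance/dt₂ = 2.8480

ω₁ = 0.9037, v₂ = 2.8480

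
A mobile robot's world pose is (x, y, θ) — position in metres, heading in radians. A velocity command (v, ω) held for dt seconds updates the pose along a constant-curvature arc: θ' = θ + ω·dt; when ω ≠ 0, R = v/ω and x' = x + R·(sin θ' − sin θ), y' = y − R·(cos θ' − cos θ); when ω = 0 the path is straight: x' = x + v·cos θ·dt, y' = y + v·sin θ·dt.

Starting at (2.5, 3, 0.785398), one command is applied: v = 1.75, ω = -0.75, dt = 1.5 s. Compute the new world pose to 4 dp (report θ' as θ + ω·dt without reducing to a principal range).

θ' = 0.7854 + -0.75·1.5 = -0.3396
R = v/ω = 1.75/-0.75 = -2.3333
x' = 2.5 + -2.3333·(sin -0.3396 − sin 0.7854) = 4.9272
y' = 3 − -2.3333·(cos -0.3396 − cos 0.7854) = 3.5502

(4.9272, 3.5502, -0.3396)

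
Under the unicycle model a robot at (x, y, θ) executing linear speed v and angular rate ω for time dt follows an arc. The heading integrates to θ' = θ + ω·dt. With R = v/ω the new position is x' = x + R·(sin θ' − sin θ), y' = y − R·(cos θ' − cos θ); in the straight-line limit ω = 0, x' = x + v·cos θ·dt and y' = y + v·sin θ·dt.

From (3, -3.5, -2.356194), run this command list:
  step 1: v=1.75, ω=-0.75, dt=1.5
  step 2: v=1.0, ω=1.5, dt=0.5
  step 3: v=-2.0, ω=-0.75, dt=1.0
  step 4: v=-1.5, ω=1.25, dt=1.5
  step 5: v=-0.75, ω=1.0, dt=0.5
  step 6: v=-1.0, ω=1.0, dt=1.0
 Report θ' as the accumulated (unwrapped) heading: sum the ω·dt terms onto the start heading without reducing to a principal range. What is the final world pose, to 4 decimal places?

(2.7689, -2.0004, -0.1062)

step 1: θ'=-3.4812 (R=-2.3333) → pose (0.5728, -4.0502, -3.4812)
step 2: θ'=-2.7312 (R=0.6667) → pose (0.0848, -4.0674, -2.7312)
step 3: θ'=-3.4812 (R=2.6667) → pose (2.0370, -3.9983, -3.4812)
step 4: θ'=-1.6062 (R=-1.2000) → pose (3.6360, -2.9093, -1.6062)
step 5: θ'=-1.1062 (R=-0.7500) → pose (3.5569, -2.5467, -1.1062)
step 6: θ'=-0.1062 (R=-1.0000) → pose (2.7689, -2.0004, -0.1062)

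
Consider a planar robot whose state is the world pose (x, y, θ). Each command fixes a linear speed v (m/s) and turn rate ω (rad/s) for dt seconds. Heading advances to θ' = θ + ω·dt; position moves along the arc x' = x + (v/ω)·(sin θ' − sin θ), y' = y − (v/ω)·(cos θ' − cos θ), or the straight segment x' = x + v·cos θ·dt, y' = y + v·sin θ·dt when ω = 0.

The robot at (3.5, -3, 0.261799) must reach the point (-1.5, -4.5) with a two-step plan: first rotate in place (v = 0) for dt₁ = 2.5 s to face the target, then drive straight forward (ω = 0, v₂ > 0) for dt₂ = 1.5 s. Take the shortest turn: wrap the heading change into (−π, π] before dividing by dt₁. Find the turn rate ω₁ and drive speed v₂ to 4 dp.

ω₁ = -1.2448, v₂ = 3.4801

heading to target = atan2(-4.5−-3, -1.5−3.5) = -2.8501
Δθ = wrap(-2.8501 − 0.2618) = -3.1119; ω₁ = Δθ/dt₁ = -1.2448
distance = √((-1.5−3.5)² + (-4.5−-3)²) = 5.2202; v₂ = distance/dt₂ = 3.4801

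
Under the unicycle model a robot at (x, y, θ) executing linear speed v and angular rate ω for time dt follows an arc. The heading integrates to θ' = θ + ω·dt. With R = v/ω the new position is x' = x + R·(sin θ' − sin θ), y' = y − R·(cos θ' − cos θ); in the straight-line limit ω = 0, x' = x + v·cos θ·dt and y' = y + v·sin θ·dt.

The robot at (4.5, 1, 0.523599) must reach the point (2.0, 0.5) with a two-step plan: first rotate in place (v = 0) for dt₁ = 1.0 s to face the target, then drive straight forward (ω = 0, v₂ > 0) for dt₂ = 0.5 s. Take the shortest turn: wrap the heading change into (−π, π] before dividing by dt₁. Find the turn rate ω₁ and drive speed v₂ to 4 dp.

ω₁ = 2.8154, v₂ = 5.0990

heading to target = atan2(0.5−1, 2−4.5) = -2.9442
Δθ = wrap(-2.9442 − 0.5236) = 2.8154; ω₁ = Δθ/dt₁ = 2.8154
distance = √((2−4.5)² + (0.5−1)²) = 2.5495; v₂ = distance/dt₂ = 5.0990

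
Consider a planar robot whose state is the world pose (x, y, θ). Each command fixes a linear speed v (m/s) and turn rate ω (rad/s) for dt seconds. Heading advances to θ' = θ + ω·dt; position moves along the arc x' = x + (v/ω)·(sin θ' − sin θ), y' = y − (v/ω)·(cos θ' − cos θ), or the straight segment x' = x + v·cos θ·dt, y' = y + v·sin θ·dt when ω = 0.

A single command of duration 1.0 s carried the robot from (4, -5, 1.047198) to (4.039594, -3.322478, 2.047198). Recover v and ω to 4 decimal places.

v = 1.7500, ω = 1.0000

Δθ = 2.047198 − 1.047198 = 1.000000
ω = Δθ/dt = 1.000000/1.0 = 1.0000
R = −Δy/(cos θ' − cos θ) = 1.7500
v = R·ω = 1.7500·1.0000 = 1.7500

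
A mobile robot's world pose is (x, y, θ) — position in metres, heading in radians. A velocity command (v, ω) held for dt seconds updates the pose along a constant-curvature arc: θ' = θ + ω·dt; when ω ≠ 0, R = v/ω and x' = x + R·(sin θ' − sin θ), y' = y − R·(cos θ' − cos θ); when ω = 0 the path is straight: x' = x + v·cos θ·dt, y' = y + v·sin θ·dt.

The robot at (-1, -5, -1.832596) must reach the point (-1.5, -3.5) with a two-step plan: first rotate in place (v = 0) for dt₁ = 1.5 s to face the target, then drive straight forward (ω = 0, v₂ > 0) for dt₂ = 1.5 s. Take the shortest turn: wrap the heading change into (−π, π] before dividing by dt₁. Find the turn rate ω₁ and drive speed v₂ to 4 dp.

ω₁ = -1.7054, v₂ = 1.0541

heading to target = atan2(-3.5−-5, -1.5−-1) = 1.8925
Δθ = wrap(1.8925 − -1.8326) = -2.5580; ω₁ = Δθ/dt₁ = -1.7054
distance = √((-1.5−-1)² + (-3.5−-5)²) = 1.5811; v₂ = distance/dt₂ = 1.0541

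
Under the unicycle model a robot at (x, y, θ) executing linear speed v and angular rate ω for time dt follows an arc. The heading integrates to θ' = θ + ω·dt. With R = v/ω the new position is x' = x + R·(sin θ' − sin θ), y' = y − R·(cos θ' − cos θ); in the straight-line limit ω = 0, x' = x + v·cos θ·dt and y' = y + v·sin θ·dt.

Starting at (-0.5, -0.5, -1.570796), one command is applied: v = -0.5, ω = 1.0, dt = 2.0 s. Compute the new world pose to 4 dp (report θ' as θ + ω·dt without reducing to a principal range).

θ' = -1.5708 + 1.0·2.0 = 0.4292
R = v/ω = -0.5/1.0 = -0.5000
x' = -0.5 + -0.5000·(sin 0.4292 − sin -1.5708) = -1.2081
y' = -0.5 − -0.5000·(cos 0.4292 − cos -1.5708) = -0.0454

(-1.2081, -0.0454, 0.4292)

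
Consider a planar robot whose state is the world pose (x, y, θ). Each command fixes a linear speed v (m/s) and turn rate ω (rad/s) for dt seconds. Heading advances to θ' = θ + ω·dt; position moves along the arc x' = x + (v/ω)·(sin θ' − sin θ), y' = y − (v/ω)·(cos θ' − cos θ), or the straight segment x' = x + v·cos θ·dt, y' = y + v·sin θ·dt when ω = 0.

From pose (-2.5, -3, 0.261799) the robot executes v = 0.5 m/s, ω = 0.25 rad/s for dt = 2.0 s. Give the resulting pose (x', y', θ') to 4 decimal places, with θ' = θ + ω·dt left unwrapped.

(-1.6372, -2.5153, 0.7618)

θ' = 0.2618 + 0.25·2.0 = 0.7618
R = v/ω = 0.5/0.25 = 2.0000
x' = -2.5 + 2.0000·(sin 0.7618 − sin 0.2618) = -1.6372
y' = -3 − 2.0000·(cos 0.7618 − cos 0.2618) = -2.5153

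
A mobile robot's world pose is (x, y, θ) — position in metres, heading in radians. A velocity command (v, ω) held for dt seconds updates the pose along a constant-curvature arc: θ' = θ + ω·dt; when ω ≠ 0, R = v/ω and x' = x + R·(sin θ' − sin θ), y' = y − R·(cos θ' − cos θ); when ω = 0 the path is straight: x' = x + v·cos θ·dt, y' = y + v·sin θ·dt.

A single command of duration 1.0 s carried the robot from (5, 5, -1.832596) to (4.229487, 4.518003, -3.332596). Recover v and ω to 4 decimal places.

Δθ = -3.332596 − -1.832596 = -1.500000
ω = Δθ/dt = -1.500000/1.0 = -1.5000
R = Δx/(sin θ' − sin θ) = -0.6667
v = R·ω = -0.6667·-1.5000 = 1.0000

v = 1.0000, ω = -1.5000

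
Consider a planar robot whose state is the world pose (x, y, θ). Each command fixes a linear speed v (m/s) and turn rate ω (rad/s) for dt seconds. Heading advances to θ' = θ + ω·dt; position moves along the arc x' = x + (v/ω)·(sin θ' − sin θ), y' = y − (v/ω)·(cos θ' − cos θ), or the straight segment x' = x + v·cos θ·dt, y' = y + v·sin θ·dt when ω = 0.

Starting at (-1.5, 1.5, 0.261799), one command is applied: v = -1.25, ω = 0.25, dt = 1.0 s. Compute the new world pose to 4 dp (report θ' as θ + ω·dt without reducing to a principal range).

θ' = 0.2618 + 0.25·1.0 = 0.5118
R = v/ω = -1.25/0.25 = -5.0000
x' = -1.5 + -5.0000·(sin 0.5118 − sin 0.2618) = -2.6546
y' = 1.5 − -5.0000·(cos 0.5118 − cos 0.2618) = 1.0297

(-2.6546, 1.0297, 0.5118)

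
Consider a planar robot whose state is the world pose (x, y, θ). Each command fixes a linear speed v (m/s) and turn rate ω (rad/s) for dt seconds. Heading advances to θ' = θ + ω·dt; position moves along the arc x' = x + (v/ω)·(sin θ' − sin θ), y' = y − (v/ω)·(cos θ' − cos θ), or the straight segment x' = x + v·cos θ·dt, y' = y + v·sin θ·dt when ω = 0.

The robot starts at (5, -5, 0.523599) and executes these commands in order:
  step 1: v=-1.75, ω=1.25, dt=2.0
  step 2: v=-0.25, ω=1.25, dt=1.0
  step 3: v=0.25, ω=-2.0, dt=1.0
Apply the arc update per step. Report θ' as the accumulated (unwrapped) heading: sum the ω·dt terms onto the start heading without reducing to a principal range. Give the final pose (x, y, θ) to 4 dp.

(5.5313, -7.5167, 2.2736)

step 1: θ'=3.0236 (R=-1.4000) → pose (5.5352, -7.6027, 3.0236)
step 2: θ'=4.2736 (R=-0.2000) → pose (5.7398, -7.4891, 4.2736)
step 3: θ'=2.2736 (R=-0.1250) → pose (5.5313, -7.5167, 2.2736)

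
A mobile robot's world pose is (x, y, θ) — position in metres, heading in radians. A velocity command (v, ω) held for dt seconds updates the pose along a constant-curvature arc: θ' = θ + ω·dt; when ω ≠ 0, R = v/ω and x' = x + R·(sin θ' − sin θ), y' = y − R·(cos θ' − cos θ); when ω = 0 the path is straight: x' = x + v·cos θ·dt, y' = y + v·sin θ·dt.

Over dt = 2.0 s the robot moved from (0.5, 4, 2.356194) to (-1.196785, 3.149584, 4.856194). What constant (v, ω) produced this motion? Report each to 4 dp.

Δθ = 4.856194 − 2.356194 = 2.500000
ω = Δθ/dt = 2.500000/2.0 = 1.2500
R = Δx/(sin θ' − sin θ) = 1.0000
v = R·ω = 1.0000·1.2500 = 1.2500

v = 1.2500, ω = 1.2500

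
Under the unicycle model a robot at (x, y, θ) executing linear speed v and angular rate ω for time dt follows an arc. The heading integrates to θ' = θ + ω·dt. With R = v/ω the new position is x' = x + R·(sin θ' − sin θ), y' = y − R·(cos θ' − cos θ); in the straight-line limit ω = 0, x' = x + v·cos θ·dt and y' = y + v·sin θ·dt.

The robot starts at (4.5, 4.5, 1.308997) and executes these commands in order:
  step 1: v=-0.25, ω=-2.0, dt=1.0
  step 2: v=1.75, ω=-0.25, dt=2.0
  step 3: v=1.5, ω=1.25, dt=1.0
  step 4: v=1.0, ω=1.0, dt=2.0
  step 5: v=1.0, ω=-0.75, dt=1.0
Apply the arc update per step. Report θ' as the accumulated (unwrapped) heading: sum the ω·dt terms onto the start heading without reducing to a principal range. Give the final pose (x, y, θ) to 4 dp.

step 1: θ'=-0.6910 (R=0.1250) → pose (4.2996, 4.4360, -0.6910)
step 2: θ'=-1.1910 (R=-7.0000) → pose (6.3396, 1.6369, -1.1910)
step 3: θ'=0.0590 (R=1.2000) → pose (7.5249, 0.8838, 0.0590)
step 4: θ'=2.0590 (R=1.0000) → pose (8.3491, 2.3511, 2.0590)
step 5: θ'=1.3090 (R=-1.3333) → pose (8.2387, 3.3216, 1.3090)

(8.2387, 3.3216, 1.3090)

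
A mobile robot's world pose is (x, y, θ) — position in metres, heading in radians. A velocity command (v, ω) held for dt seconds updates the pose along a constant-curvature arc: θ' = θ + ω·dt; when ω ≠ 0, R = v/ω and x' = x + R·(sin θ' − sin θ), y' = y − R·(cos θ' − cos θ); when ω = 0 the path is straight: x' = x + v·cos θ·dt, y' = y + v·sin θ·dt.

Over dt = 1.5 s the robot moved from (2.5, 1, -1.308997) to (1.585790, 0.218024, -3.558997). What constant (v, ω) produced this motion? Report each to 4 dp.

Δθ = -3.558997 − -1.308997 = -2.250000
ω = Δθ/dt = -2.250000/1.5 = -1.5000
R = Δx/(sin θ' − sin θ) = -0.6667
v = R·ω = -0.6667·-1.5000 = 1.0000

v = 1.0000, ω = -1.5000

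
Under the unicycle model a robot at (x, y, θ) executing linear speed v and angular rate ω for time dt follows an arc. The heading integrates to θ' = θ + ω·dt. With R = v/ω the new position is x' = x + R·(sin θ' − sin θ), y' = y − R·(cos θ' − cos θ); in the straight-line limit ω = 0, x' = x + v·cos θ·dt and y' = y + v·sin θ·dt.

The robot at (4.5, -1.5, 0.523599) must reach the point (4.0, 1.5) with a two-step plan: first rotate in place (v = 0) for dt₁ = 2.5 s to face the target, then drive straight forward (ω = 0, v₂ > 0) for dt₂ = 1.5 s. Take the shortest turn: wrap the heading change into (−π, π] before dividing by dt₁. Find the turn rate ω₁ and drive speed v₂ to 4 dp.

heading to target = atan2(1.5−-1.5, 4−4.5) = 1.7359
Δθ = wrap(1.7359 − 0.5236) = 1.2123; ω₁ = Δθ/dt₁ = 0.4849
distance = √((4−4.5)² + (1.5−-1.5)²) = 3.0414; v₂ = distance/dt₂ = 2.0276

ω₁ = 0.4849, v₂ = 2.0276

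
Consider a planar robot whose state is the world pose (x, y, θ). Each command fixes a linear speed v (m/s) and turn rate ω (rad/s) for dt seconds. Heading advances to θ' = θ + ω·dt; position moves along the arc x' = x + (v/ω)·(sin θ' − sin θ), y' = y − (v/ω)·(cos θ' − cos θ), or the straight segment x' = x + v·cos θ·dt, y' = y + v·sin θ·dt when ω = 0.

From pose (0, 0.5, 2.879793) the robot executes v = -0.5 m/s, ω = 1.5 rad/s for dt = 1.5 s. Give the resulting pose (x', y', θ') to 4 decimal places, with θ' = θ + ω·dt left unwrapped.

(0.3910, 0.9571, 5.1298)

θ' = 2.8798 + 1.5·1.5 = 5.1298
R = v/ω = -0.5/1.5 = -0.3333
x' = 0 + -0.3333·(sin 5.1298 − sin 2.8798) = 0.3910
y' = 0.5 − -0.3333·(cos 5.1298 − cos 2.8798) = 0.9571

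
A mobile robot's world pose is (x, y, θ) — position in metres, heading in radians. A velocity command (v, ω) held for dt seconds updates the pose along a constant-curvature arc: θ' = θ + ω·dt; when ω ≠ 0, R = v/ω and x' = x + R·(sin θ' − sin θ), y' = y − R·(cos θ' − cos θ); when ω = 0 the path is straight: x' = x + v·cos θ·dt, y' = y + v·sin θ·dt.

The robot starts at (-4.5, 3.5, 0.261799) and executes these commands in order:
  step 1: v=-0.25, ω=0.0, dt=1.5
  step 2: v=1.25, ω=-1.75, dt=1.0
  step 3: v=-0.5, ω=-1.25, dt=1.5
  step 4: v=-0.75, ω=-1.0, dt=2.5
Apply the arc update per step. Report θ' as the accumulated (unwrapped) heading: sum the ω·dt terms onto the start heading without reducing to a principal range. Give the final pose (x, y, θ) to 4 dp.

(-3.3380, 1.7787, -5.8632)

step 1: θ'=0.2618 (straight) → pose (-4.8622, 3.4029, 0.2618)
step 2: θ'=-1.4882 (R=-0.7143) → pose (-3.9655, 2.7719, -1.4882)
step 3: θ'=-3.3632 (R=0.4000) → pose (-3.4789, 3.1951, -3.3632)
step 4: θ'=-5.8632 (R=0.7500) → pose (-3.3380, 1.7787, -5.8632)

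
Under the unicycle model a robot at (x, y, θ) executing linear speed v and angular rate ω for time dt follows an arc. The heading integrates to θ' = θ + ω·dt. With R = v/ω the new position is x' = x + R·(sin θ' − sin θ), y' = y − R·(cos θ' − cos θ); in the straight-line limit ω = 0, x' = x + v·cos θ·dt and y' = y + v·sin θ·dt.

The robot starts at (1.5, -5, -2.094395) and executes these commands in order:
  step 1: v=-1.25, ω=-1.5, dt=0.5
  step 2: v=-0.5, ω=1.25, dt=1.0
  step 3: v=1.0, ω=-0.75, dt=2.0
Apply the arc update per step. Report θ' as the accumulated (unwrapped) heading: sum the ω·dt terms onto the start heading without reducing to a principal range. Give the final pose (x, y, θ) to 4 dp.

step 1: θ'=-2.8444 (R=0.8333) → pose (1.9777, -4.6199, -2.8444)
step 2: θ'=-1.5944 (R=-0.4000) → pose (2.2604, -4.2468, -1.5944)
step 3: θ'=-3.0944 (R=-1.3333) → pose (0.9903, -5.5472, -3.0944)

(0.9903, -5.5472, -3.0944)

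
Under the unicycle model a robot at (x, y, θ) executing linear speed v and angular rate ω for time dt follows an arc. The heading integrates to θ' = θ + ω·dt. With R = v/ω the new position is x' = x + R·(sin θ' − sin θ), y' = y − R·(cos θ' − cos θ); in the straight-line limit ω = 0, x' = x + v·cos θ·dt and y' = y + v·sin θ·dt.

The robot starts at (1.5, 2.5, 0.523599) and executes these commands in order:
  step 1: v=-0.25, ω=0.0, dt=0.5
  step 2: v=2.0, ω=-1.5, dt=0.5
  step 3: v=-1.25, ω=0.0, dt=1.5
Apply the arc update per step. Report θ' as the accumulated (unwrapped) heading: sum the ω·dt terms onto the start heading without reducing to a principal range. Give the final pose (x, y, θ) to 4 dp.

step 1: θ'=0.5236 (straight) → pose (1.3917, 2.4375, 0.5236)
step 2: θ'=-0.2264 (R=-1.3333) → pose (2.3577, 2.5821, -0.2264)
step 3: θ'=-0.2264 (straight) → pose (0.5306, 3.0030, -0.2264)

(0.5306, 3.0030, -0.2264)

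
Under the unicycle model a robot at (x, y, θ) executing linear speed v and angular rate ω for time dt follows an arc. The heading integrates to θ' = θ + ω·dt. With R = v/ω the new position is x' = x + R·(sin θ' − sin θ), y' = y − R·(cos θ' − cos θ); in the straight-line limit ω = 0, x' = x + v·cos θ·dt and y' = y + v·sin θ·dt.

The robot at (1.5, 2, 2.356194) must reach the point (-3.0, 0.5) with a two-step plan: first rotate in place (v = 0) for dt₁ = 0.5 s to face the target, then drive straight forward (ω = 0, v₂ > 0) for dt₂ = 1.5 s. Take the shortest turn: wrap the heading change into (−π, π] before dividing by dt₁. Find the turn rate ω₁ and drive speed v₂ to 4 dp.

heading to target = atan2(0.5−2, -3−1.5) = -2.8198
Δθ = wrap(-2.8198 − 2.3562) = 1.1071; ω₁ = Δθ/dt₁ = 2.2143
distance = √((-3−1.5)² + (0.5−2)²) = 4.7434; v₂ = distance/dt₂ = 3.1623

ω₁ = 2.2143, v₂ = 3.1623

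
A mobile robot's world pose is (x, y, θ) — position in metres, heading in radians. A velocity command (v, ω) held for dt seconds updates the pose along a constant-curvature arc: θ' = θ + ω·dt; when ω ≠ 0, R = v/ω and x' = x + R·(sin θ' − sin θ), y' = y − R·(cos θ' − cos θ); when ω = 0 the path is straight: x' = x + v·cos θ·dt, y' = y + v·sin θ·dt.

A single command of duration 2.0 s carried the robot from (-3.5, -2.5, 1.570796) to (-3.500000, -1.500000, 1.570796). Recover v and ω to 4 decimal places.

Δθ = 1.570796 − 1.570796 = 0.000000
ω = Δθ/dt = 0.000000/2.0 = 0.0000
ω = 0 → v = (Δx·cos θ + Δy·sin θ)/dt = 0.5000

v = 0.5000, ω = 0.0000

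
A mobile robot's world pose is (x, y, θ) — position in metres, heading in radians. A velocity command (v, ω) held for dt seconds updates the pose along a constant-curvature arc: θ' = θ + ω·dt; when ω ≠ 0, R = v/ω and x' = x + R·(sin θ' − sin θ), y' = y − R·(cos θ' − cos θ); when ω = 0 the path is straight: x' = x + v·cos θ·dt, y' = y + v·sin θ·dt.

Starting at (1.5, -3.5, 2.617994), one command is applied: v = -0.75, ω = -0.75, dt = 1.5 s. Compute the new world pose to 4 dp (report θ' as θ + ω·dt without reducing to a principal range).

θ' = 2.6180 + -0.75·1.5 = 1.4930
R = v/ω = -0.75/-0.75 = 1.0000
x' = 1.5 + 1.0000·(sin 1.4930 − sin 2.6180) = 1.9970
y' = -3.5 − 1.0000·(cos 1.4930 − cos 2.6180) = -4.4437

(1.9970, -4.4437, 1.4930)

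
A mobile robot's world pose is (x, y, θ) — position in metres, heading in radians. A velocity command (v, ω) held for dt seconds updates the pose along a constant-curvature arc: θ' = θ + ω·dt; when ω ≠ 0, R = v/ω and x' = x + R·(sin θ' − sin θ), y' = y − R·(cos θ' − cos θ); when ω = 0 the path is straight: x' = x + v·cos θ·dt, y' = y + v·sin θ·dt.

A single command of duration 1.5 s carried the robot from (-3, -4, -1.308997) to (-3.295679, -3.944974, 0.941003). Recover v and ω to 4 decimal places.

Δθ = 0.941003 − -1.308997 = 2.250000
ω = Δθ/dt = 2.250000/1.5 = 1.5000
R = Δx/(sin θ' − sin θ) = -0.1667
v = R·ω = -0.1667·1.5000 = -0.2500

v = -0.2500, ω = 1.5000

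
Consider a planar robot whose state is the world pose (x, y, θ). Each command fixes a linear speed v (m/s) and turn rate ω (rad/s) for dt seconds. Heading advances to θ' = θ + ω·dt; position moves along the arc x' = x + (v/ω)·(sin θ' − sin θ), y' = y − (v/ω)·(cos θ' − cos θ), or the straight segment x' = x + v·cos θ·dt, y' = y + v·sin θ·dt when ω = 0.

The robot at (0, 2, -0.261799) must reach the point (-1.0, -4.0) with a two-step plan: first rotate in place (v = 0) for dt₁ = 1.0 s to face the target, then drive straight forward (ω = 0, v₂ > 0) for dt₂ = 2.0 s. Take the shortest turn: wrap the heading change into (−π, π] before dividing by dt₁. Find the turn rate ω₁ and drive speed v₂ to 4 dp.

ω₁ = -1.4741, v₂ = 3.0414

heading to target = atan2(-4−2, -1−0) = -1.7359
Δθ = wrap(-1.7359 − -0.2618) = -1.4741; ω₁ = Δθ/dt₁ = -1.4741
distance = √((-1−0)² + (-4−2)²) = 6.0828; v₂ = distance/dt₂ = 3.0414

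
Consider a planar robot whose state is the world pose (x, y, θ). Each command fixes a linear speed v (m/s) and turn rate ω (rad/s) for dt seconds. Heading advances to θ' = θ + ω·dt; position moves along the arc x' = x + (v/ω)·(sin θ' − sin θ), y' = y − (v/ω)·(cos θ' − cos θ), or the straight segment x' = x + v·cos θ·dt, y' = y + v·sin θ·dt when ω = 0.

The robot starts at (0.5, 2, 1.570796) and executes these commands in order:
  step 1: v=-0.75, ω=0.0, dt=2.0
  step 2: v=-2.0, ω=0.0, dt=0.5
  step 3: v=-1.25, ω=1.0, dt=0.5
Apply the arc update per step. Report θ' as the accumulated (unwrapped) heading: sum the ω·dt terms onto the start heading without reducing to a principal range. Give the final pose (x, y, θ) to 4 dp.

(0.6530, -1.0993, 2.0708)

step 1: θ'=1.5708 (straight) → pose (0.5000, 0.5000, 1.5708)
step 2: θ'=1.5708 (straight) → pose (0.5000, -0.5000, 1.5708)
step 3: θ'=2.0708 (R=-1.2500) → pose (0.6530, -1.0993, 2.0708)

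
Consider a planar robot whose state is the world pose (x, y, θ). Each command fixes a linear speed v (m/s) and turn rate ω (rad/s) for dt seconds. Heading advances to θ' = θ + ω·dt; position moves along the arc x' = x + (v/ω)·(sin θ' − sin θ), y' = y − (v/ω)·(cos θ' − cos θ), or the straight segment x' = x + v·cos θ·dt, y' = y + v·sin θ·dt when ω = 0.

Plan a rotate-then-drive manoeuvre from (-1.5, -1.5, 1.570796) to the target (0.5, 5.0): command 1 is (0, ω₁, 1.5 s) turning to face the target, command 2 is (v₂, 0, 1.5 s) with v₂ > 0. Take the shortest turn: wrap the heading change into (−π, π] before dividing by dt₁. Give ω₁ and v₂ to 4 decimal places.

heading to target = atan2(5−-1.5, 0.5−-1.5) = 1.2723
Δθ = wrap(1.2723 − 1.5708) = -0.2985; ω₁ = Δθ/dt₁ = -0.1990
distance = √((0.5−-1.5)² + (5−-1.5)²) = 6.8007; v₂ = distance/dt₂ = 4.5338

ω₁ = -0.1990, v₂ = 4.5338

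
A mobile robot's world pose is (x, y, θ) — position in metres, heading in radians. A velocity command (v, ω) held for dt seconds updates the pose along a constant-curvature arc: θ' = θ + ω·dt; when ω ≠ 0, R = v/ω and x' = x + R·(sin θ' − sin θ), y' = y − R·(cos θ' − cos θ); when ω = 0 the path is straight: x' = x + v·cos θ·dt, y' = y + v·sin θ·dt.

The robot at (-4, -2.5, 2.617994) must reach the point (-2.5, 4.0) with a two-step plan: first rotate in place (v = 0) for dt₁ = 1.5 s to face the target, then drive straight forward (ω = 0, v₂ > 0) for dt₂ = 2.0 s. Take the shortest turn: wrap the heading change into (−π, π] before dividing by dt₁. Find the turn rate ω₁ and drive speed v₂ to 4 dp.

ω₁ = -0.8493, v₂ = 3.3354

heading to target = atan2(4−-2.5, -2.5−-4) = 1.3440
Δθ = wrap(1.3440 − 2.6180) = -1.2740; ω₁ = Δθ/dt₁ = -0.8493
distance = √((-2.5−-4)² + (4−-2.5)²) = 6.6708; v₂ = distance/dt₂ = 3.3354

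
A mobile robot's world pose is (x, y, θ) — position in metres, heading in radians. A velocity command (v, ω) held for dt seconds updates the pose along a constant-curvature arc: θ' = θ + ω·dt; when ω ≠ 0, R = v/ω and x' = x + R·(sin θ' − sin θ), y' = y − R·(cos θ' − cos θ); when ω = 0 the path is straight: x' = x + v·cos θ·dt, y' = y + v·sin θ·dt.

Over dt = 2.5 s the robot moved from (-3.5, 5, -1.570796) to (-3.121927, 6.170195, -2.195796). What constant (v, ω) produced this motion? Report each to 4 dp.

v = -0.5000, ω = -0.2500

Δθ = -2.195796 − -1.570796 = -0.625000
ω = Δθ/dt = -0.625000/2.5 = -0.2500
R = −Δy/(cos θ' − cos θ) = 2.0000
v = R·ω = 2.0000·-0.2500 = -0.5000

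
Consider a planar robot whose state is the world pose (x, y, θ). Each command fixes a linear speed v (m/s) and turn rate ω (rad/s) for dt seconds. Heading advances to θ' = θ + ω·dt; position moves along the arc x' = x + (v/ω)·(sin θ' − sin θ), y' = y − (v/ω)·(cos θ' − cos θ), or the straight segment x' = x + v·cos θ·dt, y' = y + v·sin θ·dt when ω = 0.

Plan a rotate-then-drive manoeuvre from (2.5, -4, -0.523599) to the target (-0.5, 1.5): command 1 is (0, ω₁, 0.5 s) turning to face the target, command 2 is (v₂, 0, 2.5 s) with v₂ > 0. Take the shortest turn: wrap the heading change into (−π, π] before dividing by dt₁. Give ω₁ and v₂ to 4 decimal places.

ω₁ = 5.1875, v₂ = 2.5060

heading to target = atan2(1.5−-4, -0.5−2.5) = 2.0701
Δθ = wrap(2.0701 − -0.5236) = 2.5937; ω₁ = Δθ/dt₁ = 5.1875
distance = √((-0.5−2.5)² + (1.5−-4)²) = 6.2650; v₂ = distance/dt₂ = 2.5060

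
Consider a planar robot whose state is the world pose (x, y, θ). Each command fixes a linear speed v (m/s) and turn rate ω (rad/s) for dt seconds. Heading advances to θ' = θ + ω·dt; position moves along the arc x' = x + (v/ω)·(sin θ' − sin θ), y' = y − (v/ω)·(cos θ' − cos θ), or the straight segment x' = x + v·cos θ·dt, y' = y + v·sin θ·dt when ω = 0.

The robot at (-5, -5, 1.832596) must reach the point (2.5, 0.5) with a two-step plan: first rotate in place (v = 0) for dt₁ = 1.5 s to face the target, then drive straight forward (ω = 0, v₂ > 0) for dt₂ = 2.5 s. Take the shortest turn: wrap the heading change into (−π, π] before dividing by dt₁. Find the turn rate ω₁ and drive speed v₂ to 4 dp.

ω₁ = -0.7999, v₂ = 3.7202

heading to target = atan2(0.5−-5, 2.5−-5) = 0.6327
Δθ = wrap(0.6327 − 1.8326) = -1.1998; ω₁ = Δθ/dt₁ = -0.7999
distance = √((2.5−-5)² + (0.5−-5)²) = 9.3005; v₂ = distance/dt₂ = 3.7202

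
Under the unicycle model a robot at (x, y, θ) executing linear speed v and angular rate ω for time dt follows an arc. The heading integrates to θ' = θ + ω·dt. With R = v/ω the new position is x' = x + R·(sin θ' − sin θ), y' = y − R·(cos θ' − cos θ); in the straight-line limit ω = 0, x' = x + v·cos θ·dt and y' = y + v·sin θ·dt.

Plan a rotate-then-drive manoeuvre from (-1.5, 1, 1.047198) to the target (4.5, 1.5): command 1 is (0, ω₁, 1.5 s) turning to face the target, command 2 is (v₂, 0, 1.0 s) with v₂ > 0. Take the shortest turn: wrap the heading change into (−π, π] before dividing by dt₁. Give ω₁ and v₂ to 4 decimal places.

ω₁ = -0.6427, v₂ = 6.0208

heading to target = atan2(1.5−1, 4.5−-1.5) = 0.0831
Δθ = wrap(0.0831 − 1.0472) = -0.9641; ω₁ = Δθ/dt₁ = -0.6427
distance = √((4.5−-1.5)² + (1.5−1)²) = 6.0208; v₂ = distance/dt₂ = 6.0208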